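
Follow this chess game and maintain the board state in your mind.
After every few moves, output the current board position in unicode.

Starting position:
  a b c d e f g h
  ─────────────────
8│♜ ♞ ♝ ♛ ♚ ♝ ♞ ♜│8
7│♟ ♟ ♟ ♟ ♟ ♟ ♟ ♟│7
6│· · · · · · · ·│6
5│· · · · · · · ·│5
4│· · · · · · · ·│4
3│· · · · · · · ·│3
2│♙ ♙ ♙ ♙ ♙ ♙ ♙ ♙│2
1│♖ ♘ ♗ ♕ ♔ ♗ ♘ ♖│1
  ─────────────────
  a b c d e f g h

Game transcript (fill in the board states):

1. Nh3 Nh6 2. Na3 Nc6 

  a b c d e f g h
  ─────────────────
8│♜ · ♝ ♛ ♚ ♝ · ♜│8
7│♟ ♟ ♟ ♟ ♟ ♟ ♟ ♟│7
6│· · ♞ · · · · ♞│6
5│· · · · · · · ·│5
4│· · · · · · · ·│4
3│♘ · · · · · · ♘│3
2│♙ ♙ ♙ ♙ ♙ ♙ ♙ ♙│2
1│♖ · ♗ ♕ ♔ ♗ · ♖│1
  ─────────────────
  a b c d e f g h

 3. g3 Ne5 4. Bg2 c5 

  a b c d e f g h
  ─────────────────
8│♜ · ♝ ♛ ♚ ♝ · ♜│8
7│♟ ♟ · ♟ ♟ ♟ ♟ ♟│7
6│· · · · · · · ♞│6
5│· · ♟ · ♞ · · ·│5
4│· · · · · · · ·│4
3│♘ · · · · · ♙ ♘│3
2│♙ ♙ ♙ ♙ ♙ ♙ ♗ ♙│2
1│♖ · ♗ ♕ ♔ · · ♖│1
  ─────────────────
  a b c d e f g h

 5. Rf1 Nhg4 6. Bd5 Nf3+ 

  a b c d e f g h
  ─────────────────
8│♜ · ♝ ♛ ♚ ♝ · ♜│8
7│♟ ♟ · ♟ ♟ ♟ ♟ ♟│7
6│· · · · · · · ·│6
5│· · ♟ ♗ · · · ·│5
4│· · · · · · ♞ ·│4
3│♘ · · · · ♞ ♙ ♘│3
2│♙ ♙ ♙ ♙ ♙ ♙ · ♙│2
1│♖ · ♗ ♕ ♔ ♖ · ·│1
  ─────────────────
  a b c d e f g h

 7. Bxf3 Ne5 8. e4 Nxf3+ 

  a b c d e f g h
  ─────────────────
8│♜ · ♝ ♛ ♚ ♝ · ♜│8
7│♟ ♟ · ♟ ♟ ♟ ♟ ♟│7
6│· · · · · · · ·│6
5│· · ♟ · · · · ·│5
4│· · · · ♙ · · ·│4
3│♘ · · · · ♞ ♙ ♘│3
2│♙ ♙ ♙ ♙ · ♙ · ♙│2
1│♖ · ♗ ♕ ♔ ♖ · ·│1
  ─────────────────
  a b c d e f g h

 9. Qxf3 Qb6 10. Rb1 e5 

  a b c d e f g h
  ─────────────────
8│♜ · ♝ · ♚ ♝ · ♜│8
7│♟ ♟ · ♟ · ♟ ♟ ♟│7
6│· ♛ · · · · · ·│6
5│· · ♟ · ♟ · · ·│5
4│· · · · ♙ · · ·│4
3│♘ · · · · ♕ ♙ ♘│3
2│♙ ♙ ♙ ♙ · ♙ · ♙│2
1│· ♖ ♗ · ♔ ♖ · ·│1
  ─────────────────
  a b c d e f g h



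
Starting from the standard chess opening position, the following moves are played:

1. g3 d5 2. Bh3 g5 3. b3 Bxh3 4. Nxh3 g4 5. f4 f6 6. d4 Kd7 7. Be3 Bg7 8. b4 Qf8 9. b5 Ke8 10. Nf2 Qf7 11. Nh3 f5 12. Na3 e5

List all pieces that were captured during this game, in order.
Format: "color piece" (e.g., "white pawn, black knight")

Tracking captures:
  Bxh3: captured white bishop
  Nxh3: captured black bishop

white bishop, black bishop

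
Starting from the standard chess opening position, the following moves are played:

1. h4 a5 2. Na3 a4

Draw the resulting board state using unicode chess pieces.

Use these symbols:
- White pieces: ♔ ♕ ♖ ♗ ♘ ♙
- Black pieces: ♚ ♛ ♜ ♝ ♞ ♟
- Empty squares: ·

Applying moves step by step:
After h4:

♜ ♞ ♝ ♛ ♚ ♝ ♞ ♜
♟ ♟ ♟ ♟ ♟ ♟ ♟ ♟
· · · · · · · ·
· · · · · · · ·
· · · · · · · ♙
· · · · · · · ·
♙ ♙ ♙ ♙ ♙ ♙ ♙ ·
♖ ♘ ♗ ♕ ♔ ♗ ♘ ♖


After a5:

♜ ♞ ♝ ♛ ♚ ♝ ♞ ♜
· ♟ ♟ ♟ ♟ ♟ ♟ ♟
· · · · · · · ·
♟ · · · · · · ·
· · · · · · · ♙
· · · · · · · ·
♙ ♙ ♙ ♙ ♙ ♙ ♙ ·
♖ ♘ ♗ ♕ ♔ ♗ ♘ ♖


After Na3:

♜ ♞ ♝ ♛ ♚ ♝ ♞ ♜
· ♟ ♟ ♟ ♟ ♟ ♟ ♟
· · · · · · · ·
♟ · · · · · · ·
· · · · · · · ♙
♘ · · · · · · ·
♙ ♙ ♙ ♙ ♙ ♙ ♙ ·
♖ · ♗ ♕ ♔ ♗ ♘ ♖


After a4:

♜ ♞ ♝ ♛ ♚ ♝ ♞ ♜
· ♟ ♟ ♟ ♟ ♟ ♟ ♟
· · · · · · · ·
· · · · · · · ·
♟ · · · · · · ♙
♘ · · · · · · ·
♙ ♙ ♙ ♙ ♙ ♙ ♙ ·
♖ · ♗ ♕ ♔ ♗ ♘ ♖



  a b c d e f g h
  ─────────────────
8│♜ ♞ ♝ ♛ ♚ ♝ ♞ ♜│8
7│· ♟ ♟ ♟ ♟ ♟ ♟ ♟│7
6│· · · · · · · ·│6
5│· · · · · · · ·│5
4│♟ · · · · · · ♙│4
3│♘ · · · · · · ·│3
2│♙ ♙ ♙ ♙ ♙ ♙ ♙ ·│2
1│♖ · ♗ ♕ ♔ ♗ ♘ ♖│1
  ─────────────────
  a b c d e f g h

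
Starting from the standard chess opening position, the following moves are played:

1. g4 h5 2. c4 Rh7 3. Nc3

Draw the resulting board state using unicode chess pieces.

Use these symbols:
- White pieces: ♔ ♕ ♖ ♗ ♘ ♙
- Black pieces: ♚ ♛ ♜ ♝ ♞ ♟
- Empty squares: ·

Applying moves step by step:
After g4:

♜ ♞ ♝ ♛ ♚ ♝ ♞ ♜
♟ ♟ ♟ ♟ ♟ ♟ ♟ ♟
· · · · · · · ·
· · · · · · · ·
· · · · · · ♙ ·
· · · · · · · ·
♙ ♙ ♙ ♙ ♙ ♙ · ♙
♖ ♘ ♗ ♕ ♔ ♗ ♘ ♖


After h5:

♜ ♞ ♝ ♛ ♚ ♝ ♞ ♜
♟ ♟ ♟ ♟ ♟ ♟ ♟ ·
· · · · · · · ·
· · · · · · · ♟
· · · · · · ♙ ·
· · · · · · · ·
♙ ♙ ♙ ♙ ♙ ♙ · ♙
♖ ♘ ♗ ♕ ♔ ♗ ♘ ♖


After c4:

♜ ♞ ♝ ♛ ♚ ♝ ♞ ♜
♟ ♟ ♟ ♟ ♟ ♟ ♟ ·
· · · · · · · ·
· · · · · · · ♟
· · ♙ · · · ♙ ·
· · · · · · · ·
♙ ♙ · ♙ ♙ ♙ · ♙
♖ ♘ ♗ ♕ ♔ ♗ ♘ ♖


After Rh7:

♜ ♞ ♝ ♛ ♚ ♝ ♞ ·
♟ ♟ ♟ ♟ ♟ ♟ ♟ ♜
· · · · · · · ·
· · · · · · · ♟
· · ♙ · · · ♙ ·
· · · · · · · ·
♙ ♙ · ♙ ♙ ♙ · ♙
♖ ♘ ♗ ♕ ♔ ♗ ♘ ♖


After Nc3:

♜ ♞ ♝ ♛ ♚ ♝ ♞ ·
♟ ♟ ♟ ♟ ♟ ♟ ♟ ♜
· · · · · · · ·
· · · · · · · ♟
· · ♙ · · · ♙ ·
· · ♘ · · · · ·
♙ ♙ · ♙ ♙ ♙ · ♙
♖ · ♗ ♕ ♔ ♗ ♘ ♖



  a b c d e f g h
  ─────────────────
8│♜ ♞ ♝ ♛ ♚ ♝ ♞ ·│8
7│♟ ♟ ♟ ♟ ♟ ♟ ♟ ♜│7
6│· · · · · · · ·│6
5│· · · · · · · ♟│5
4│· · ♙ · · · ♙ ·│4
3│· · ♘ · · · · ·│3
2│♙ ♙ · ♙ ♙ ♙ · ♙│2
1│♖ · ♗ ♕ ♔ ♗ ♘ ♖│1
  ─────────────────
  a b c d e f g h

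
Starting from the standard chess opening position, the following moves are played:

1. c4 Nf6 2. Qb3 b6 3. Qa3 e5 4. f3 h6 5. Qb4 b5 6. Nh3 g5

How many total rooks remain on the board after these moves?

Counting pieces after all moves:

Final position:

  a b c d e f g h
  ─────────────────
8│♜ ♞ ♝ ♛ ♚ ♝ · ♜│8
7│♟ · ♟ ♟ · ♟ · ·│7
6│· · · · · ♞ · ♟│6
5│· ♟ · · ♟ · ♟ ·│5
4│· ♕ ♙ · · · · ·│4
3│· · · · · ♙ · ♘│3
2│♙ ♙ · ♙ ♙ · ♙ ♙│2
1│♖ ♘ ♗ · ♔ ♗ · ♖│1
  ─────────────────
  a b c d e f g h


4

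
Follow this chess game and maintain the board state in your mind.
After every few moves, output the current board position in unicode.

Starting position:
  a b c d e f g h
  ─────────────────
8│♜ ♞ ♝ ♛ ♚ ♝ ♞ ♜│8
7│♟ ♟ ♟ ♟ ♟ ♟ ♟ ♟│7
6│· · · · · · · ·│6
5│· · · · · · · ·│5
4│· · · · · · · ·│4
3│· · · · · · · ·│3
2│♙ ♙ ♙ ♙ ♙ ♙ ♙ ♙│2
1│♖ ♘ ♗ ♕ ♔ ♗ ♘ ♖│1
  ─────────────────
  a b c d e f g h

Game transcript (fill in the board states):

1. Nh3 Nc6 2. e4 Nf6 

  a b c d e f g h
  ─────────────────
8│♜ · ♝ ♛ ♚ ♝ · ♜│8
7│♟ ♟ ♟ ♟ ♟ ♟ ♟ ♟│7
6│· · ♞ · · ♞ · ·│6
5│· · · · · · · ·│5
4│· · · · ♙ · · ·│4
3│· · · · · · · ♘│3
2│♙ ♙ ♙ ♙ · ♙ ♙ ♙│2
1│♖ ♘ ♗ ♕ ♔ ♗ · ♖│1
  ─────────────────
  a b c d e f g h

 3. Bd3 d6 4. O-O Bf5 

  a b c d e f g h
  ─────────────────
8│♜ · · ♛ ♚ ♝ · ♜│8
7│♟ ♟ ♟ · ♟ ♟ ♟ ♟│7
6│· · ♞ ♟ · ♞ · ·│6
5│· · · · · ♝ · ·│5
4│· · · · ♙ · · ·│4
3│· · · ♗ · · · ♘│3
2│♙ ♙ ♙ ♙ · ♙ ♙ ♙│2
1│♖ ♘ ♗ ♕ · ♖ ♔ ·│1
  ─────────────────
  a b c d e f g h

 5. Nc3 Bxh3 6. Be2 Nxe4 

  a b c d e f g h
  ─────────────────
8│♜ · · ♛ ♚ ♝ · ♜│8
7│♟ ♟ ♟ · ♟ ♟ ♟ ♟│7
6│· · ♞ ♟ · · · ·│6
5│· · · · · · · ·│5
4│· · · · ♞ · · ·│4
3│· · ♘ · · · · ♝│3
2│♙ ♙ ♙ ♙ ♗ ♙ ♙ ♙│2
1│♖ · ♗ ♕ · ♖ ♔ ·│1
  ─────────────────
  a b c d e f g h

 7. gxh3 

  a b c d e f g h
  ─────────────────
8│♜ · · ♛ ♚ ♝ · ♜│8
7│♟ ♟ ♟ · ♟ ♟ ♟ ♟│7
6│· · ♞ ♟ · · · ·│6
5│· · · · · · · ·│5
4│· · · · ♞ · · ·│4
3│· · ♘ · · · · ♙│3
2│♙ ♙ ♙ ♙ ♗ ♙ · ♙│2
1│♖ · ♗ ♕ · ♖ ♔ ·│1
  ─────────────────
  a b c d e f g h


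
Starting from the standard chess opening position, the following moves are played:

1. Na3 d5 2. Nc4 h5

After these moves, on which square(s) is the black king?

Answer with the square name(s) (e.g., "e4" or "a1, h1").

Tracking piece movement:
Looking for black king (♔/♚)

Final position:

  a b c d e f g h
  ─────────────────
8│♜ ♞ ♝ ♛ ♚ ♝ ♞ ♜│8
7│♟ ♟ ♟ · ♟ ♟ ♟ ·│7
6│· · · · · · · ·│6
5│· · · ♟ · · · ♟│5
4│· · ♘ · · · · ·│4
3│· · · · · · · ·│3
2│♙ ♙ ♙ ♙ ♙ ♙ ♙ ♙│2
1│♖ · ♗ ♕ ♔ ♗ ♘ ♖│1
  ─────────────────
  a b c d e f g h


e8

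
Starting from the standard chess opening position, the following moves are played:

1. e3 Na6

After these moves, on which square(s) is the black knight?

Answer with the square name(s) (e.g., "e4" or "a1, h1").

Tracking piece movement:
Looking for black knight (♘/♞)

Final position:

  a b c d e f g h
  ─────────────────
8│♜ · ♝ ♛ ♚ ♝ ♞ ♜│8
7│♟ ♟ ♟ ♟ ♟ ♟ ♟ ♟│7
6│♞ · · · · · · ·│6
5│· · · · · · · ·│5
4│· · · · · · · ·│4
3│· · · · ♙ · · ·│3
2│♙ ♙ ♙ ♙ · ♙ ♙ ♙│2
1│♖ ♘ ♗ ♕ ♔ ♗ ♘ ♖│1
  ─────────────────
  a b c d e f g h


a6, g8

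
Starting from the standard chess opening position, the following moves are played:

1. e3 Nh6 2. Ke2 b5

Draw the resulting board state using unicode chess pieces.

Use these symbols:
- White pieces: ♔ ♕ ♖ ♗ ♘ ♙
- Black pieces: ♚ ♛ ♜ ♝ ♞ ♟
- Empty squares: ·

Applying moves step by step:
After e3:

♜ ♞ ♝ ♛ ♚ ♝ ♞ ♜
♟ ♟ ♟ ♟ ♟ ♟ ♟ ♟
· · · · · · · ·
· · · · · · · ·
· · · · · · · ·
· · · · ♙ · · ·
♙ ♙ ♙ ♙ · ♙ ♙ ♙
♖ ♘ ♗ ♕ ♔ ♗ ♘ ♖


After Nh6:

♜ ♞ ♝ ♛ ♚ ♝ · ♜
♟ ♟ ♟ ♟ ♟ ♟ ♟ ♟
· · · · · · · ♞
· · · · · · · ·
· · · · · · · ·
· · · · ♙ · · ·
♙ ♙ ♙ ♙ · ♙ ♙ ♙
♖ ♘ ♗ ♕ ♔ ♗ ♘ ♖


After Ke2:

♜ ♞ ♝ ♛ ♚ ♝ · ♜
♟ ♟ ♟ ♟ ♟ ♟ ♟ ♟
· · · · · · · ♞
· · · · · · · ·
· · · · · · · ·
· · · · ♙ · · ·
♙ ♙ ♙ ♙ ♔ ♙ ♙ ♙
♖ ♘ ♗ ♕ · ♗ ♘ ♖


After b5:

♜ ♞ ♝ ♛ ♚ ♝ · ♜
♟ · ♟ ♟ ♟ ♟ ♟ ♟
· · · · · · · ♞
· ♟ · · · · · ·
· · · · · · · ·
· · · · ♙ · · ·
♙ ♙ ♙ ♙ ♔ ♙ ♙ ♙
♖ ♘ ♗ ♕ · ♗ ♘ ♖



  a b c d e f g h
  ─────────────────
8│♜ ♞ ♝ ♛ ♚ ♝ · ♜│8
7│♟ · ♟ ♟ ♟ ♟ ♟ ♟│7
6│· · · · · · · ♞│6
5│· ♟ · · · · · ·│5
4│· · · · · · · ·│4
3│· · · · ♙ · · ·│3
2│♙ ♙ ♙ ♙ ♔ ♙ ♙ ♙│2
1│♖ ♘ ♗ ♕ · ♗ ♘ ♖│1
  ─────────────────
  a b c d e f g h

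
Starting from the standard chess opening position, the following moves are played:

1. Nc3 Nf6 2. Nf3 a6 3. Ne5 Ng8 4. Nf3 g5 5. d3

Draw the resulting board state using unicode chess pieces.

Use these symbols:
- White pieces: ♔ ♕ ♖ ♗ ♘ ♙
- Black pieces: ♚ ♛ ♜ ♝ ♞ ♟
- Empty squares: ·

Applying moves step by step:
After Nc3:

♜ ♞ ♝ ♛ ♚ ♝ ♞ ♜
♟ ♟ ♟ ♟ ♟ ♟ ♟ ♟
· · · · · · · ·
· · · · · · · ·
· · · · · · · ·
· · ♘ · · · · ·
♙ ♙ ♙ ♙ ♙ ♙ ♙ ♙
♖ · ♗ ♕ ♔ ♗ ♘ ♖


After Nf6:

♜ ♞ ♝ ♛ ♚ ♝ · ♜
♟ ♟ ♟ ♟ ♟ ♟ ♟ ♟
· · · · · ♞ · ·
· · · · · · · ·
· · · · · · · ·
· · ♘ · · · · ·
♙ ♙ ♙ ♙ ♙ ♙ ♙ ♙
♖ · ♗ ♕ ♔ ♗ ♘ ♖


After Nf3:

♜ ♞ ♝ ♛ ♚ ♝ · ♜
♟ ♟ ♟ ♟ ♟ ♟ ♟ ♟
· · · · · ♞ · ·
· · · · · · · ·
· · · · · · · ·
· · ♘ · · ♘ · ·
♙ ♙ ♙ ♙ ♙ ♙ ♙ ♙
♖ · ♗ ♕ ♔ ♗ · ♖


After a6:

♜ ♞ ♝ ♛ ♚ ♝ · ♜
· ♟ ♟ ♟ ♟ ♟ ♟ ♟
♟ · · · · ♞ · ·
· · · · · · · ·
· · · · · · · ·
· · ♘ · · ♘ · ·
♙ ♙ ♙ ♙ ♙ ♙ ♙ ♙
♖ · ♗ ♕ ♔ ♗ · ♖


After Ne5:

♜ ♞ ♝ ♛ ♚ ♝ · ♜
· ♟ ♟ ♟ ♟ ♟ ♟ ♟
♟ · · · · ♞ · ·
· · · · ♘ · · ·
· · · · · · · ·
· · ♘ · · · · ·
♙ ♙ ♙ ♙ ♙ ♙ ♙ ♙
♖ · ♗ ♕ ♔ ♗ · ♖


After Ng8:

♜ ♞ ♝ ♛ ♚ ♝ ♞ ♜
· ♟ ♟ ♟ ♟ ♟ ♟ ♟
♟ · · · · · · ·
· · · · ♘ · · ·
· · · · · · · ·
· · ♘ · · · · ·
♙ ♙ ♙ ♙ ♙ ♙ ♙ ♙
♖ · ♗ ♕ ♔ ♗ · ♖


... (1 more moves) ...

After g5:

♜ ♞ ♝ ♛ ♚ ♝ ♞ ♜
· ♟ ♟ ♟ ♟ ♟ · ♟
♟ · · · · · · ·
· · · · · · ♟ ·
· · · · · · · ·
· · ♘ · · ♘ · ·
♙ ♙ ♙ ♙ ♙ ♙ ♙ ♙
♖ · ♗ ♕ ♔ ♗ · ♖


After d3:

♜ ♞ ♝ ♛ ♚ ♝ ♞ ♜
· ♟ ♟ ♟ ♟ ♟ · ♟
♟ · · · · · · ·
· · · · · · ♟ ·
· · · · · · · ·
· · ♘ ♙ · ♘ · ·
♙ ♙ ♙ · ♙ ♙ ♙ ♙
♖ · ♗ ♕ ♔ ♗ · ♖



  a b c d e f g h
  ─────────────────
8│♜ ♞ ♝ ♛ ♚ ♝ ♞ ♜│8
7│· ♟ ♟ ♟ ♟ ♟ · ♟│7
6│♟ · · · · · · ·│6
5│· · · · · · ♟ ·│5
4│· · · · · · · ·│4
3│· · ♘ ♙ · ♘ · ·│3
2│♙ ♙ ♙ · ♙ ♙ ♙ ♙│2
1│♖ · ♗ ♕ ♔ ♗ · ♖│1
  ─────────────────
  a b c d e f g h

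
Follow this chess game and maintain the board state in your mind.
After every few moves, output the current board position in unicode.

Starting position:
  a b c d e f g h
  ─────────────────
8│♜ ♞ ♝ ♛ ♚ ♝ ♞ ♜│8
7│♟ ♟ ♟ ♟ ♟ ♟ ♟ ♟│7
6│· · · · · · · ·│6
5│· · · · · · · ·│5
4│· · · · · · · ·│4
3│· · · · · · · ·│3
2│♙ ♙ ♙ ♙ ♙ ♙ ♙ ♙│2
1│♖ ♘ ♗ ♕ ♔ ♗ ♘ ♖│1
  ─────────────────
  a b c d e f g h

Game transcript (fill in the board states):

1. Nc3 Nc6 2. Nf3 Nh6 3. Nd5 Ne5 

  a b c d e f g h
  ─────────────────
8│♜ · ♝ ♛ ♚ ♝ · ♜│8
7│♟ ♟ ♟ ♟ ♟ ♟ ♟ ♟│7
6│· · · · · · · ♞│6
5│· · · ♘ ♞ · · ·│5
4│· · · · · · · ·│4
3│· · · · · ♘ · ·│3
2│♙ ♙ ♙ ♙ ♙ ♙ ♙ ♙│2
1│♖ · ♗ ♕ ♔ ♗ · ♖│1
  ─────────────────
  a b c d e f g h

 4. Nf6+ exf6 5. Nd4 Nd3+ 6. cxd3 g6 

  a b c d e f g h
  ─────────────────
8│♜ · ♝ ♛ ♚ ♝ · ♜│8
7│♟ ♟ ♟ ♟ · ♟ · ♟│7
6│· · · · · ♟ ♟ ♞│6
5│· · · · · · · ·│5
4│· · · ♘ · · · ·│4
3│· · · ♙ · · · ·│3
2│♙ ♙ · ♙ ♙ ♙ ♙ ♙│2
1│♖ · ♗ ♕ ♔ ♗ · ♖│1
  ─────────────────
  a b c d e f g h

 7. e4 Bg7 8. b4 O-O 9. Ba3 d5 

  a b c d e f g h
  ─────────────────
8│♜ · ♝ ♛ · ♜ ♚ ·│8
7│♟ ♟ ♟ · · ♟ ♝ ♟│7
6│· · · · · ♟ ♟ ♞│6
5│· · · ♟ · · · ·│5
4│· ♙ · ♘ ♙ · · ·│4
3│♗ · · ♙ · · · ·│3
2│♙ · · ♙ · ♙ ♙ ♙│2
1│♖ · · ♕ ♔ ♗ · ♖│1
  ─────────────────
  a b c d e f g h

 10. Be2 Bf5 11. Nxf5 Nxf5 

  a b c d e f g h
  ─────────────────
8│♜ · · ♛ · ♜ ♚ ·│8
7│♟ ♟ ♟ · · ♟ ♝ ♟│7
6│· · · · · ♟ ♟ ·│6
5│· · · ♟ · ♞ · ·│5
4│· ♙ · · ♙ · · ·│4
3│♗ · · ♙ · · · ·│3
2│♙ · · ♙ ♗ ♙ ♙ ♙│2
1│♖ · · ♕ ♔ · · ♖│1
  ─────────────────
  a b c d e f g h


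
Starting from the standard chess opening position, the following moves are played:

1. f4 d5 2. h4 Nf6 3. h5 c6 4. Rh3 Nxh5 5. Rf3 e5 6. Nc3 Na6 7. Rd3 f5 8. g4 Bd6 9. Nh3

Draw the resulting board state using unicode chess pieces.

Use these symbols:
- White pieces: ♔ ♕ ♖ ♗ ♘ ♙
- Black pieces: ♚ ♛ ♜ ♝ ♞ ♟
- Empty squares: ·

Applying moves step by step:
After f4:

♜ ♞ ♝ ♛ ♚ ♝ ♞ ♜
♟ ♟ ♟ ♟ ♟ ♟ ♟ ♟
· · · · · · · ·
· · · · · · · ·
· · · · · ♙ · ·
· · · · · · · ·
♙ ♙ ♙ ♙ ♙ · ♙ ♙
♖ ♘ ♗ ♕ ♔ ♗ ♘ ♖


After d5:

♜ ♞ ♝ ♛ ♚ ♝ ♞ ♜
♟ ♟ ♟ · ♟ ♟ ♟ ♟
· · · · · · · ·
· · · ♟ · · · ·
· · · · · ♙ · ·
· · · · · · · ·
♙ ♙ ♙ ♙ ♙ · ♙ ♙
♖ ♘ ♗ ♕ ♔ ♗ ♘ ♖


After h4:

♜ ♞ ♝ ♛ ♚ ♝ ♞ ♜
♟ ♟ ♟ · ♟ ♟ ♟ ♟
· · · · · · · ·
· · · ♟ · · · ·
· · · · · ♙ · ♙
· · · · · · · ·
♙ ♙ ♙ ♙ ♙ · ♙ ·
♖ ♘ ♗ ♕ ♔ ♗ ♘ ♖


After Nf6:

♜ ♞ ♝ ♛ ♚ ♝ · ♜
♟ ♟ ♟ · ♟ ♟ ♟ ♟
· · · · · ♞ · ·
· · · ♟ · · · ·
· · · · · ♙ · ♙
· · · · · · · ·
♙ ♙ ♙ ♙ ♙ · ♙ ·
♖ ♘ ♗ ♕ ♔ ♗ ♘ ♖


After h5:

♜ ♞ ♝ ♛ ♚ ♝ · ♜
♟ ♟ ♟ · ♟ ♟ ♟ ♟
· · · · · ♞ · ·
· · · ♟ · · · ♙
· · · · · ♙ · ·
· · · · · · · ·
♙ ♙ ♙ ♙ ♙ · ♙ ·
♖ ♘ ♗ ♕ ♔ ♗ ♘ ♖


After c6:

♜ ♞ ♝ ♛ ♚ ♝ · ♜
♟ ♟ · · ♟ ♟ ♟ ♟
· · ♟ · · ♞ · ·
· · · ♟ · · · ♙
· · · · · ♙ · ·
· · · · · · · ·
♙ ♙ ♙ ♙ ♙ · ♙ ·
♖ ♘ ♗ ♕ ♔ ♗ ♘ ♖


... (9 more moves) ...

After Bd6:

♜ · ♝ ♛ ♚ · · ♜
♟ ♟ · · · · ♟ ♟
♞ · ♟ ♝ · · · ·
· · · ♟ ♟ ♟ · ♞
· · · · · ♙ ♙ ·
· · ♘ ♖ · · · ·
♙ ♙ ♙ ♙ ♙ · · ·
♖ · ♗ ♕ ♔ ♗ ♘ ·


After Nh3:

♜ · ♝ ♛ ♚ · · ♜
♟ ♟ · · · · ♟ ♟
♞ · ♟ ♝ · · · ·
· · · ♟ ♟ ♟ · ♞
· · · · · ♙ ♙ ·
· · ♘ ♖ · · · ♘
♙ ♙ ♙ ♙ ♙ · · ·
♖ · ♗ ♕ ♔ ♗ · ·



  a b c d e f g h
  ─────────────────
8│♜ · ♝ ♛ ♚ · · ♜│8
7│♟ ♟ · · · · ♟ ♟│7
6│♞ · ♟ ♝ · · · ·│6
5│· · · ♟ ♟ ♟ · ♞│5
4│· · · · · ♙ ♙ ·│4
3│· · ♘ ♖ · · · ♘│3
2│♙ ♙ ♙ ♙ ♙ · · ·│2
1│♖ · ♗ ♕ ♔ ♗ · ·│1
  ─────────────────
  a b c d e f g h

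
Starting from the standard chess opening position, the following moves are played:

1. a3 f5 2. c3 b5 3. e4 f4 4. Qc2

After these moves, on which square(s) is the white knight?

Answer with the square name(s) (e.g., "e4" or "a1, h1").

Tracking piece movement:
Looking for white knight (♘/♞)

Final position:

  a b c d e f g h
  ─────────────────
8│♜ ♞ ♝ ♛ ♚ ♝ ♞ ♜│8
7│♟ · ♟ ♟ ♟ · ♟ ♟│7
6│· · · · · · · ·│6
5│· ♟ · · · · · ·│5
4│· · · · ♙ ♟ · ·│4
3│♙ · ♙ · · · · ·│3
2│· ♙ ♕ ♙ · ♙ ♙ ♙│2
1│♖ ♘ ♗ · ♔ ♗ ♘ ♖│1
  ─────────────────
  a b c d e f g h


b1, g1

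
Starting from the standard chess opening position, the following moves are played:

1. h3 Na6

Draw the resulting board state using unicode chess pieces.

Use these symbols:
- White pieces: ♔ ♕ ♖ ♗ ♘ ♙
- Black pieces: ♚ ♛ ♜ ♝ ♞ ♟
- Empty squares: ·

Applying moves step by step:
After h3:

♜ ♞ ♝ ♛ ♚ ♝ ♞ ♜
♟ ♟ ♟ ♟ ♟ ♟ ♟ ♟
· · · · · · · ·
· · · · · · · ·
· · · · · · · ·
· · · · · · · ♙
♙ ♙ ♙ ♙ ♙ ♙ ♙ ·
♖ ♘ ♗ ♕ ♔ ♗ ♘ ♖


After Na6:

♜ · ♝ ♛ ♚ ♝ ♞ ♜
♟ ♟ ♟ ♟ ♟ ♟ ♟ ♟
♞ · · · · · · ·
· · · · · · · ·
· · · · · · · ·
· · · · · · · ♙
♙ ♙ ♙ ♙ ♙ ♙ ♙ ·
♖ ♘ ♗ ♕ ♔ ♗ ♘ ♖



  a b c d e f g h
  ─────────────────
8│♜ · ♝ ♛ ♚ ♝ ♞ ♜│8
7│♟ ♟ ♟ ♟ ♟ ♟ ♟ ♟│7
6│♞ · · · · · · ·│6
5│· · · · · · · ·│5
4│· · · · · · · ·│4
3│· · · · · · · ♙│3
2│♙ ♙ ♙ ♙ ♙ ♙ ♙ ·│2
1│♖ ♘ ♗ ♕ ♔ ♗ ♘ ♖│1
  ─────────────────
  a b c d e f g h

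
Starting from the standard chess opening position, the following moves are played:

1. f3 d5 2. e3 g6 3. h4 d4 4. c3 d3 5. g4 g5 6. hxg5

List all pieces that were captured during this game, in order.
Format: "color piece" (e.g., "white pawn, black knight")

Tracking captures:
  hxg5: captured black pawn

black pawn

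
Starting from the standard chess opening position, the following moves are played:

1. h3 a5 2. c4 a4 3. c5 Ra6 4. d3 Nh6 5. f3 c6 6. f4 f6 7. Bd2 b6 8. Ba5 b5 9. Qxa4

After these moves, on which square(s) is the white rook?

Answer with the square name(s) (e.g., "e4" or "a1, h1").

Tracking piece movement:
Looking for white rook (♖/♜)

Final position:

  a b c d e f g h
  ─────────────────
8│· ♞ ♝ ♛ ♚ ♝ · ♜│8
7│· · · ♟ ♟ · ♟ ♟│7
6│♜ · ♟ · · ♟ · ♞│6
5│♗ ♟ ♙ · · · · ·│5
4│♕ · · · · ♙ · ·│4
3│· · · ♙ · · · ♙│3
2│♙ ♙ · · ♙ · ♙ ·│2
1│♖ ♘ · · ♔ ♗ ♘ ♖│1
  ─────────────────
  a b c d e f g h


a1, h1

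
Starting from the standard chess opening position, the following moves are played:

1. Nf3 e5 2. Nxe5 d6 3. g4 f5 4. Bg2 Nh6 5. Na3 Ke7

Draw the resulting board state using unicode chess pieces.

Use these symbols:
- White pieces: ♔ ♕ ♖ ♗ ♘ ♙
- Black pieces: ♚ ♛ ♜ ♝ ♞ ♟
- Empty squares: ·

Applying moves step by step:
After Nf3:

♜ ♞ ♝ ♛ ♚ ♝ ♞ ♜
♟ ♟ ♟ ♟ ♟ ♟ ♟ ♟
· · · · · · · ·
· · · · · · · ·
· · · · · · · ·
· · · · · ♘ · ·
♙ ♙ ♙ ♙ ♙ ♙ ♙ ♙
♖ ♘ ♗ ♕ ♔ ♗ · ♖


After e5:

♜ ♞ ♝ ♛ ♚ ♝ ♞ ♜
♟ ♟ ♟ ♟ · ♟ ♟ ♟
· · · · · · · ·
· · · · ♟ · · ·
· · · · · · · ·
· · · · · ♘ · ·
♙ ♙ ♙ ♙ ♙ ♙ ♙ ♙
♖ ♘ ♗ ♕ ♔ ♗ · ♖


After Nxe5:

♜ ♞ ♝ ♛ ♚ ♝ ♞ ♜
♟ ♟ ♟ ♟ · ♟ ♟ ♟
· · · · · · · ·
· · · · ♘ · · ·
· · · · · · · ·
· · · · · · · ·
♙ ♙ ♙ ♙ ♙ ♙ ♙ ♙
♖ ♘ ♗ ♕ ♔ ♗ · ♖


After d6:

♜ ♞ ♝ ♛ ♚ ♝ ♞ ♜
♟ ♟ ♟ · · ♟ ♟ ♟
· · · ♟ · · · ·
· · · · ♘ · · ·
· · · · · · · ·
· · · · · · · ·
♙ ♙ ♙ ♙ ♙ ♙ ♙ ♙
♖ ♘ ♗ ♕ ♔ ♗ · ♖


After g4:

♜ ♞ ♝ ♛ ♚ ♝ ♞ ♜
♟ ♟ ♟ · · ♟ ♟ ♟
· · · ♟ · · · ·
· · · · ♘ · · ·
· · · · · · ♙ ·
· · · · · · · ·
♙ ♙ ♙ ♙ ♙ ♙ · ♙
♖ ♘ ♗ ♕ ♔ ♗ · ♖


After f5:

♜ ♞ ♝ ♛ ♚ ♝ ♞ ♜
♟ ♟ ♟ · · · ♟ ♟
· · · ♟ · · · ·
· · · · ♘ ♟ · ·
· · · · · · ♙ ·
· · · · · · · ·
♙ ♙ ♙ ♙ ♙ ♙ · ♙
♖ ♘ ♗ ♕ ♔ ♗ · ♖


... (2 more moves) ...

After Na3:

♜ ♞ ♝ ♛ ♚ ♝ · ♜
♟ ♟ ♟ · · · ♟ ♟
· · · ♟ · · · ♞
· · · · ♘ ♟ · ·
· · · · · · ♙ ·
♘ · · · · · · ·
♙ ♙ ♙ ♙ ♙ ♙ ♗ ♙
♖ · ♗ ♕ ♔ · · ♖


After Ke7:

♜ ♞ ♝ ♛ · ♝ · ♜
♟ ♟ ♟ · ♚ · ♟ ♟
· · · ♟ · · · ♞
· · · · ♘ ♟ · ·
· · · · · · ♙ ·
♘ · · · · · · ·
♙ ♙ ♙ ♙ ♙ ♙ ♗ ♙
♖ · ♗ ♕ ♔ · · ♖



  a b c d e f g h
  ─────────────────
8│♜ ♞ ♝ ♛ · ♝ · ♜│8
7│♟ ♟ ♟ · ♚ · ♟ ♟│7
6│· · · ♟ · · · ♞│6
5│· · · · ♘ ♟ · ·│5
4│· · · · · · ♙ ·│4
3│♘ · · · · · · ·│3
2│♙ ♙ ♙ ♙ ♙ ♙ ♗ ♙│2
1│♖ · ♗ ♕ ♔ · · ♖│1
  ─────────────────
  a b c d e f g h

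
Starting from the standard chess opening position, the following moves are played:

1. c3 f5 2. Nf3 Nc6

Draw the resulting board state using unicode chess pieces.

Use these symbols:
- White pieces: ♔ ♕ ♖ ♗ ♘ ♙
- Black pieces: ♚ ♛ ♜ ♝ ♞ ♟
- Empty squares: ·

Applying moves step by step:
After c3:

♜ ♞ ♝ ♛ ♚ ♝ ♞ ♜
♟ ♟ ♟ ♟ ♟ ♟ ♟ ♟
· · · · · · · ·
· · · · · · · ·
· · · · · · · ·
· · ♙ · · · · ·
♙ ♙ · ♙ ♙ ♙ ♙ ♙
♖ ♘ ♗ ♕ ♔ ♗ ♘ ♖


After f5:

♜ ♞ ♝ ♛ ♚ ♝ ♞ ♜
♟ ♟ ♟ ♟ ♟ · ♟ ♟
· · · · · · · ·
· · · · · ♟ · ·
· · · · · · · ·
· · ♙ · · · · ·
♙ ♙ · ♙ ♙ ♙ ♙ ♙
♖ ♘ ♗ ♕ ♔ ♗ ♘ ♖


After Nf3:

♜ ♞ ♝ ♛ ♚ ♝ ♞ ♜
♟ ♟ ♟ ♟ ♟ · ♟ ♟
· · · · · · · ·
· · · · · ♟ · ·
· · · · · · · ·
· · ♙ · · ♘ · ·
♙ ♙ · ♙ ♙ ♙ ♙ ♙
♖ ♘ ♗ ♕ ♔ ♗ · ♖


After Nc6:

♜ · ♝ ♛ ♚ ♝ ♞ ♜
♟ ♟ ♟ ♟ ♟ · ♟ ♟
· · ♞ · · · · ·
· · · · · ♟ · ·
· · · · · · · ·
· · ♙ · · ♘ · ·
♙ ♙ · ♙ ♙ ♙ ♙ ♙
♖ ♘ ♗ ♕ ♔ ♗ · ♖



  a b c d e f g h
  ─────────────────
8│♜ · ♝ ♛ ♚ ♝ ♞ ♜│8
7│♟ ♟ ♟ ♟ ♟ · ♟ ♟│7
6│· · ♞ · · · · ·│6
5│· · · · · ♟ · ·│5
4│· · · · · · · ·│4
3│· · ♙ · · ♘ · ·│3
2│♙ ♙ · ♙ ♙ ♙ ♙ ♙│2
1│♖ ♘ ♗ ♕ ♔ ♗ · ♖│1
  ─────────────────
  a b c d e f g h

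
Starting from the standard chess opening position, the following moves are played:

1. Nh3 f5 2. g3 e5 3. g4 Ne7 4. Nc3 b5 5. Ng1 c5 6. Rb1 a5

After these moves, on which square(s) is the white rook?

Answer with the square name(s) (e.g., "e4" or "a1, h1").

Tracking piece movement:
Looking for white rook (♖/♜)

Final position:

  a b c d e f g h
  ─────────────────
8│♜ ♞ ♝ ♛ ♚ ♝ · ♜│8
7│· · · ♟ ♞ · ♟ ♟│7
6│· · · · · · · ·│6
5│♟ ♟ ♟ · ♟ ♟ · ·│5
4│· · · · · · ♙ ·│4
3│· · ♘ · · · · ·│3
2│♙ ♙ ♙ ♙ ♙ ♙ · ♙│2
1│· ♖ ♗ ♕ ♔ ♗ ♘ ♖│1
  ─────────────────
  a b c d e f g h


b1, h1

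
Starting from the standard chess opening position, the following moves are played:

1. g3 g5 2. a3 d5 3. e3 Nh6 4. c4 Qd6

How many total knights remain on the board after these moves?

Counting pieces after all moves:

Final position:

  a b c d e f g h
  ─────────────────
8│♜ ♞ ♝ · ♚ ♝ · ♜│8
7│♟ ♟ ♟ · ♟ ♟ · ♟│7
6│· · · ♛ · · · ♞│6
5│· · · ♟ · · ♟ ·│5
4│· · ♙ · · · · ·│4
3│♙ · · · ♙ · ♙ ·│3
2│· ♙ · ♙ · ♙ · ♙│2
1│♖ ♘ ♗ ♕ ♔ ♗ ♘ ♖│1
  ─────────────────
  a b c d e f g h


4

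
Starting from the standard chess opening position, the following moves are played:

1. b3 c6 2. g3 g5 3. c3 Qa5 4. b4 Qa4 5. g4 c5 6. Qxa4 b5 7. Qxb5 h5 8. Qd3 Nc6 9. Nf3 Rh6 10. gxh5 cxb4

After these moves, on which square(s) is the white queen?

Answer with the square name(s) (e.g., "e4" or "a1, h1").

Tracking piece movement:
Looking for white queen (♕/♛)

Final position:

  a b c d e f g h
  ─────────────────
8│♜ · ♝ · ♚ ♝ ♞ ·│8
7│♟ · · ♟ ♟ ♟ · ·│7
6│· · ♞ · · · · ♜│6
5│· · · · · · ♟ ♙│5
4│· ♟ · · · · · ·│4
3│· · ♙ ♕ · ♘ · ·│3
2│♙ · · ♙ ♙ ♙ · ♙│2
1│♖ ♘ ♗ · ♔ ♗ · ♖│1
  ─────────────────
  a b c d e f g h


d3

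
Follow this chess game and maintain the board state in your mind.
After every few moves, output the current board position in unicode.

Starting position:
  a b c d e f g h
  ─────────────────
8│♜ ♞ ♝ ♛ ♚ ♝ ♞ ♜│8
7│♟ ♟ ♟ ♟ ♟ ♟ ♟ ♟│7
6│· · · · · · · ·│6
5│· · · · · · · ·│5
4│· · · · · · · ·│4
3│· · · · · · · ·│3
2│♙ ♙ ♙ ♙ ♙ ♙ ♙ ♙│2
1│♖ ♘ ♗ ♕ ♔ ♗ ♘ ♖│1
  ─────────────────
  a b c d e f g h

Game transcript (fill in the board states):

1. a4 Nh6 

  a b c d e f g h
  ─────────────────
8│♜ ♞ ♝ ♛ ♚ ♝ · ♜│8
7│♟ ♟ ♟ ♟ ♟ ♟ ♟ ♟│7
6│· · · · · · · ♞│6
5│· · · · · · · ·│5
4│♙ · · · · · · ·│4
3│· · · · · · · ·│3
2│· ♙ ♙ ♙ ♙ ♙ ♙ ♙│2
1│♖ ♘ ♗ ♕ ♔ ♗ ♘ ♖│1
  ─────────────────
  a b c d e f g h

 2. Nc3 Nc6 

  a b c d e f g h
  ─────────────────
8│♜ · ♝ ♛ ♚ ♝ · ♜│8
7│♟ ♟ ♟ ♟ ♟ ♟ ♟ ♟│7
6│· · ♞ · · · · ♞│6
5│· · · · · · · ·│5
4│♙ · · · · · · ·│4
3│· · ♘ · · · · ·│3
2│· ♙ ♙ ♙ ♙ ♙ ♙ ♙│2
1│♖ · ♗ ♕ ♔ ♗ ♘ ♖│1
  ─────────────────
  a b c d e f g h

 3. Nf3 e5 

  a b c d e f g h
  ─────────────────
8│♜ · ♝ ♛ ♚ ♝ · ♜│8
7│♟ ♟ ♟ ♟ · ♟ ♟ ♟│7
6│· · ♞ · · · · ♞│6
5│· · · · ♟ · · ·│5
4│♙ · · · · · · ·│4
3│· · ♘ · · ♘ · ·│3
2│· ♙ ♙ ♙ ♙ ♙ ♙ ♙│2
1│♖ · ♗ ♕ ♔ ♗ · ♖│1
  ─────────────────
  a b c d e f g h

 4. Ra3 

  a b c d e f g h
  ─────────────────
8│♜ · ♝ ♛ ♚ ♝ · ♜│8
7│♟ ♟ ♟ ♟ · ♟ ♟ ♟│7
6│· · ♞ · · · · ♞│6
5│· · · · ♟ · · ·│5
4│♙ · · · · · · ·│4
3│♖ · ♘ · · ♘ · ·│3
2│· ♙ ♙ ♙ ♙ ♙ ♙ ♙│2
1│· · ♗ ♕ ♔ ♗ · ♖│1
  ─────────────────
  a b c d e f g h


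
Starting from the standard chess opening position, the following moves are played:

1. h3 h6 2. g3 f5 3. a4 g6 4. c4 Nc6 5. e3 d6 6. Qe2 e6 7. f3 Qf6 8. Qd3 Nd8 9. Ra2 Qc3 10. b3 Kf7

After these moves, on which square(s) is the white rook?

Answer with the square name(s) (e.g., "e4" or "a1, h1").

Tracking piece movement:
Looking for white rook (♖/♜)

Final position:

  a b c d e f g h
  ─────────────────
8│♜ · ♝ ♞ · ♝ ♞ ♜│8
7│♟ ♟ ♟ · · ♚ · ·│7
6│· · · ♟ ♟ · ♟ ♟│6
5│· · · · · ♟ · ·│5
4│♙ · ♙ · · · · ·│4
3│· ♙ ♛ ♕ ♙ ♙ ♙ ♙│3
2│♖ · · ♙ · · · ·│2
1│· ♘ ♗ · ♔ ♗ ♘ ♖│1
  ─────────────────
  a b c d e f g h


a2, h1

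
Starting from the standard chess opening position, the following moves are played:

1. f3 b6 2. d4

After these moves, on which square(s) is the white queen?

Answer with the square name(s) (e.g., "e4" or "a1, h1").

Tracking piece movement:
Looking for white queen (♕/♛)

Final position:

  a b c d e f g h
  ─────────────────
8│♜ ♞ ♝ ♛ ♚ ♝ ♞ ♜│8
7│♟ · ♟ ♟ ♟ ♟ ♟ ♟│7
6│· ♟ · · · · · ·│6
5│· · · · · · · ·│5
4│· · · ♙ · · · ·│4
3│· · · · · ♙ · ·│3
2│♙ ♙ ♙ · ♙ · ♙ ♙│2
1│♖ ♘ ♗ ♕ ♔ ♗ ♘ ♖│1
  ─────────────────
  a b c d e f g h


d1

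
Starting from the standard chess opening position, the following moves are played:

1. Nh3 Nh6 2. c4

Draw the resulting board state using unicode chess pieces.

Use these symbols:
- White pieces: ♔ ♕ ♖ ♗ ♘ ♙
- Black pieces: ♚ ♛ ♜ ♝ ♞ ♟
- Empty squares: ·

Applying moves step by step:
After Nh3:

♜ ♞ ♝ ♛ ♚ ♝ ♞ ♜
♟ ♟ ♟ ♟ ♟ ♟ ♟ ♟
· · · · · · · ·
· · · · · · · ·
· · · · · · · ·
· · · · · · · ♘
♙ ♙ ♙ ♙ ♙ ♙ ♙ ♙
♖ ♘ ♗ ♕ ♔ ♗ · ♖


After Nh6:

♜ ♞ ♝ ♛ ♚ ♝ · ♜
♟ ♟ ♟ ♟ ♟ ♟ ♟ ♟
· · · · · · · ♞
· · · · · · · ·
· · · · · · · ·
· · · · · · · ♘
♙ ♙ ♙ ♙ ♙ ♙ ♙ ♙
♖ ♘ ♗ ♕ ♔ ♗ · ♖


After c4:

♜ ♞ ♝ ♛ ♚ ♝ · ♜
♟ ♟ ♟ ♟ ♟ ♟ ♟ ♟
· · · · · · · ♞
· · · · · · · ·
· · ♙ · · · · ·
· · · · · · · ♘
♙ ♙ · ♙ ♙ ♙ ♙ ♙
♖ ♘ ♗ ♕ ♔ ♗ · ♖



  a b c d e f g h
  ─────────────────
8│♜ ♞ ♝ ♛ ♚ ♝ · ♜│8
7│♟ ♟ ♟ ♟ ♟ ♟ ♟ ♟│7
6│· · · · · · · ♞│6
5│· · · · · · · ·│5
4│· · ♙ · · · · ·│4
3│· · · · · · · ♘│3
2│♙ ♙ · ♙ ♙ ♙ ♙ ♙│2
1│♖ ♘ ♗ ♕ ♔ ♗ · ♖│1
  ─────────────────
  a b c d e f g h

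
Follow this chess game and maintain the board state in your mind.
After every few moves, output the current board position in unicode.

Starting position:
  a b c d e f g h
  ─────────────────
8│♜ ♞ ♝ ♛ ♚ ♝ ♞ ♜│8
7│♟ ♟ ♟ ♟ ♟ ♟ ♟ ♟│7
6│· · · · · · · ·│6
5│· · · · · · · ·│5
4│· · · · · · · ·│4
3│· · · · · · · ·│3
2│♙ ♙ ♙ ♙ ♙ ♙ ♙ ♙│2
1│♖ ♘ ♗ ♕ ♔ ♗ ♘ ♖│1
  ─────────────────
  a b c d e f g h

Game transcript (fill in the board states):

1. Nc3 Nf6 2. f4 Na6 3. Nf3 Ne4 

  a b c d e f g h
  ─────────────────
8│♜ · ♝ ♛ ♚ ♝ · ♜│8
7│♟ ♟ ♟ ♟ ♟ ♟ ♟ ♟│7
6│♞ · · · · · · ·│6
5│· · · · · · · ·│5
4│· · · · ♞ ♙ · ·│4
3│· · ♘ · · ♘ · ·│3
2│♙ ♙ ♙ ♙ ♙ · ♙ ♙│2
1│♖ · ♗ ♕ ♔ ♗ · ♖│1
  ─────────────────
  a b c d e f g h

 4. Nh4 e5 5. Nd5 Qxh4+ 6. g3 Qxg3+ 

  a b c d e f g h
  ─────────────────
8│♜ · ♝ · ♚ ♝ · ♜│8
7│♟ ♟ ♟ ♟ · ♟ ♟ ♟│7
6│♞ · · · · · · ·│6
5│· · · ♘ ♟ · · ·│5
4│· · · · ♞ ♙ · ·│4
3│· · · · · · ♛ ·│3
2│♙ ♙ ♙ ♙ ♙ · · ♙│2
1│♖ · ♗ ♕ ♔ ♗ · ♖│1
  ─────────────────
  a b c d e f g h

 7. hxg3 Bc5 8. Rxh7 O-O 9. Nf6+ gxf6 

  a b c d e f g h
  ─────────────────
8│♜ · ♝ · · ♜ ♚ ·│8
7│♟ ♟ ♟ ♟ · ♟ · ♖│7
6│♞ · · · · ♟ · ·│6
5│· · ♝ · ♟ · · ·│5
4│· · · · ♞ ♙ · ·│4
3│· · · · · · ♙ ·│3
2│♙ ♙ ♙ ♙ ♙ · · ·│2
1│♖ · ♗ ♕ ♔ ♗ · ·│1
  ─────────────────
  a b c d e f g h

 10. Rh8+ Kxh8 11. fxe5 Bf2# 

  a b c d e f g h
  ─────────────────
8│♜ · ♝ · · ♜ · ♚│8
7│♟ ♟ ♟ ♟ · ♟ · ·│7
6│♞ · · · · ♟ · ·│6
5│· · · · ♙ · · ·│5
4│· · · · ♞ · · ·│4
3│· · · · · · ♙ ·│3
2│♙ ♙ ♙ ♙ ♙ ♝ · ·│2
1│♖ · ♗ ♕ ♔ ♗ · ·│1
  ─────────────────
  a b c d e f g h


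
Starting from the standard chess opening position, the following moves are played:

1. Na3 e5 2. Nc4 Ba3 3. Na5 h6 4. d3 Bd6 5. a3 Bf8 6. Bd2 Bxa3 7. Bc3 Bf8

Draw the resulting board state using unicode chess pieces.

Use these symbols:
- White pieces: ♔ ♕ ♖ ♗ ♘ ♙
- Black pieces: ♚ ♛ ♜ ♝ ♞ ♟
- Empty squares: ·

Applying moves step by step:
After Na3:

♜ ♞ ♝ ♛ ♚ ♝ ♞ ♜
♟ ♟ ♟ ♟ ♟ ♟ ♟ ♟
· · · · · · · ·
· · · · · · · ·
· · · · · · · ·
♘ · · · · · · ·
♙ ♙ ♙ ♙ ♙ ♙ ♙ ♙
♖ · ♗ ♕ ♔ ♗ ♘ ♖


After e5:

♜ ♞ ♝ ♛ ♚ ♝ ♞ ♜
♟ ♟ ♟ ♟ · ♟ ♟ ♟
· · · · · · · ·
· · · · ♟ · · ·
· · · · · · · ·
♘ · · · · · · ·
♙ ♙ ♙ ♙ ♙ ♙ ♙ ♙
♖ · ♗ ♕ ♔ ♗ ♘ ♖


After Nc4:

♜ ♞ ♝ ♛ ♚ ♝ ♞ ♜
♟ ♟ ♟ ♟ · ♟ ♟ ♟
· · · · · · · ·
· · · · ♟ · · ·
· · ♘ · · · · ·
· · · · · · · ·
♙ ♙ ♙ ♙ ♙ ♙ ♙ ♙
♖ · ♗ ♕ ♔ ♗ ♘ ♖


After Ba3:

♜ ♞ ♝ ♛ ♚ · ♞ ♜
♟ ♟ ♟ ♟ · ♟ ♟ ♟
· · · · · · · ·
· · · · ♟ · · ·
· · ♘ · · · · ·
♝ · · · · · · ·
♙ ♙ ♙ ♙ ♙ ♙ ♙ ♙
♖ · ♗ ♕ ♔ ♗ ♘ ♖


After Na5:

♜ ♞ ♝ ♛ ♚ · ♞ ♜
♟ ♟ ♟ ♟ · ♟ ♟ ♟
· · · · · · · ·
♘ · · · ♟ · · ·
· · · · · · · ·
♝ · · · · · · ·
♙ ♙ ♙ ♙ ♙ ♙ ♙ ♙
♖ · ♗ ♕ ♔ ♗ ♘ ♖


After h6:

♜ ♞ ♝ ♛ ♚ · ♞ ♜
♟ ♟ ♟ ♟ · ♟ ♟ ·
· · · · · · · ♟
♘ · · · ♟ · · ·
· · · · · · · ·
♝ · · · · · · ·
♙ ♙ ♙ ♙ ♙ ♙ ♙ ♙
♖ · ♗ ♕ ♔ ♗ ♘ ♖


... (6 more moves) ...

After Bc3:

♜ ♞ ♝ ♛ ♚ · ♞ ♜
♟ ♟ ♟ ♟ · ♟ ♟ ·
· · · · · · · ♟
♘ · · · ♟ · · ·
· · · · · · · ·
♝ · ♗ ♙ · · · ·
· ♙ ♙ · ♙ ♙ ♙ ♙
♖ · · ♕ ♔ ♗ ♘ ♖


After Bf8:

♜ ♞ ♝ ♛ ♚ ♝ ♞ ♜
♟ ♟ ♟ ♟ · ♟ ♟ ·
· · · · · · · ♟
♘ · · · ♟ · · ·
· · · · · · · ·
· · ♗ ♙ · · · ·
· ♙ ♙ · ♙ ♙ ♙ ♙
♖ · · ♕ ♔ ♗ ♘ ♖



  a b c d e f g h
  ─────────────────
8│♜ ♞ ♝ ♛ ♚ ♝ ♞ ♜│8
7│♟ ♟ ♟ ♟ · ♟ ♟ ·│7
6│· · · · · · · ♟│6
5│♘ · · · ♟ · · ·│5
4│· · · · · · · ·│4
3│· · ♗ ♙ · · · ·│3
2│· ♙ ♙ · ♙ ♙ ♙ ♙│2
1│♖ · · ♕ ♔ ♗ ♘ ♖│1
  ─────────────────
  a b c d e f g h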